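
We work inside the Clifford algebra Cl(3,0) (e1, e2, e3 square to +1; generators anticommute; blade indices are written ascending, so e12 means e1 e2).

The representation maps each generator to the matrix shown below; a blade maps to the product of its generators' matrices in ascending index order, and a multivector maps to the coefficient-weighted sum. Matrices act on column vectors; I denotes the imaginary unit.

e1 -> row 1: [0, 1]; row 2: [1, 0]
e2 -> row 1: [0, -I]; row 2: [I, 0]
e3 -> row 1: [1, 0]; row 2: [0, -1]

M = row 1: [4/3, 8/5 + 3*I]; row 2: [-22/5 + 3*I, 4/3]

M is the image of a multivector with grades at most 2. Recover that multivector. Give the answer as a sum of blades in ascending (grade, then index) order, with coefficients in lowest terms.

Method: 1, rho(e1), rho(e2), rho(e3) form a trace-orthogonal basis of the 2x2 complex matrices (tr(X Y) = 2 if X = Y, else 0), so M = m0*1 + m1*rho(e1) + m2*rho(e2) + m3*rho(e3) with m0 = tr(M)/2 = 4/3, m1 = tr(M rho(e1))/2 = -7/5 + 3*I, m2 = tr(M rho(e2))/2 = 3*I, m3 = tr(M rho(e3))/2 = 0.
Multiplying table entries, the bivector images are rho(e12) = I*rho(e3), rho(e13) = -I*rho(e2), rho(e23) = I*rho(e1); with real blade coefficients the real parts of m0..m3 are the coefficients of 1, e1, e2, e3 and the imaginary parts give the bivectors (e23: Im m1, e13: -Im m2, e12: Im m3).
Answer: 4/3 - 7/5*e1 - 3*e13 + 3*e23


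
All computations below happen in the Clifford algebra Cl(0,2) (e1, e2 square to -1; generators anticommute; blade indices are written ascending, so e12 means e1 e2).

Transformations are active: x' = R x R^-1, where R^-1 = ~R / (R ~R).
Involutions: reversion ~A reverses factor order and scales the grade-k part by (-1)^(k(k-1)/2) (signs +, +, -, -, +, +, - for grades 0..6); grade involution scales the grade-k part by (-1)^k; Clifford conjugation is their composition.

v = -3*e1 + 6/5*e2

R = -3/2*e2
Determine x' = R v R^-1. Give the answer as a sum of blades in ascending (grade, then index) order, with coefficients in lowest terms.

~R = -3/2*e2, and R ~R = -9/4, so R^-1 = ~R / (-9/4).
R v = 9/5 - 9/2*e12
Answer: 3*e1 + 6/5*e2


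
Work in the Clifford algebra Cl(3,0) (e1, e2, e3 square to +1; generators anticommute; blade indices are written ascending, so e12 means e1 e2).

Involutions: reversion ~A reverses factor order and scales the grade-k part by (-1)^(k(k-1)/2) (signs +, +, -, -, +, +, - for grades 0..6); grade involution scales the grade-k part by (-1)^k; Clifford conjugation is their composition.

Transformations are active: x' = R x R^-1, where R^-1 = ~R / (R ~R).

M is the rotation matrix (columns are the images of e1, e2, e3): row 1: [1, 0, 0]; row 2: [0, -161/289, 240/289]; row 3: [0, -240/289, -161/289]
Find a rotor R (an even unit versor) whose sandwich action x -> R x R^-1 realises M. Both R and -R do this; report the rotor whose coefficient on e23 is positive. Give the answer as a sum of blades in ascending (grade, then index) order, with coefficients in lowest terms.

Method: write R = a + b12*e12 + b13*e13 + b23*e23 with a^2 + b12^2 + b13^2 + b23^2 = 1 (so R^-1 = ~R). Expanding the columns R e_j ~R gives tr M = 4a^2 - 1 and, from the antisymmetric part, M21 - M12 = -4a*b12, M13 - M31 = 4a*b13, M32 - M23 = -4a*b23.
Here tr M = -33/289, so a^2 = (1 + tr M)/4 = 64/289 and a = ±8/17. Taking a = 8/17: M21 - M12 = 0, M13 - M31 = 0, M32 - M23 = -480/289, giving b12 = 0, b13 = 0, b23 = 15/17, i.e. R = 8/17 + 15/17*e23.
Its e23 coefficient is already positive.
Answer: 8/17 + 15/17*e23. Note: both R and -R realise this M (trace -33/289); the covering map identifies them, and the e23-coefficient sign is the tie-breaker.


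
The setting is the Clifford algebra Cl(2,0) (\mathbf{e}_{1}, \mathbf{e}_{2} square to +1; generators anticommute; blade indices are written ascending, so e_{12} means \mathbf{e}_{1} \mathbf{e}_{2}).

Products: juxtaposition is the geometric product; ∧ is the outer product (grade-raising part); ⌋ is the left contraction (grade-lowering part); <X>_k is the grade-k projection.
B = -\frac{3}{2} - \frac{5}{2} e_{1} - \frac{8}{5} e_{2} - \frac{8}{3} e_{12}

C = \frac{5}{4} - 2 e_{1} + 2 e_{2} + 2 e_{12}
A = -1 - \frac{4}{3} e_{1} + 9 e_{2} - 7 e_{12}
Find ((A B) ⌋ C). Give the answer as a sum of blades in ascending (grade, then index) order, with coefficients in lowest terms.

step 1: -\frac{847}{30} + \frac{397}{10} e_{1} - \frac{1163}{45} e_{2} + \frac{189}{5} e_{12}
step 2: -\frac{87113}{360} + \frac{4867}{45} e_{1} + \frac{344}{15} e_{2} - \frac{847}{15} e_{12}
Answer: -\frac{87113}{360} + \frac{4867}{45} e_{1} + \frac{344}{15} e_{2} - \frac{847}{15} e_{12}


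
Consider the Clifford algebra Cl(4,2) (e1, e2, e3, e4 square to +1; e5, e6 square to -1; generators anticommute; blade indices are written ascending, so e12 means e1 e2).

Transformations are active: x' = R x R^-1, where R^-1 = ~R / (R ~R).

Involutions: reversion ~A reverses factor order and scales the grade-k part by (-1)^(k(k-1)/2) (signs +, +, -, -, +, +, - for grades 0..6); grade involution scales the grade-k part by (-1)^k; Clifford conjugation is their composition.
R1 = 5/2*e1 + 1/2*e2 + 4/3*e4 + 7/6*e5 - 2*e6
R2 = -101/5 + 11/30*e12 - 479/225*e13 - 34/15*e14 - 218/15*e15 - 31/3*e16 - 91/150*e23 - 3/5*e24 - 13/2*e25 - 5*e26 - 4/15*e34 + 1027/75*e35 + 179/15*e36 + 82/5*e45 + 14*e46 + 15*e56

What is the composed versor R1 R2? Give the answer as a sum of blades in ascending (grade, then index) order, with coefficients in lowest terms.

Distribute over the terms of R1 (each basis-blade product reordered to ascending indices, repeated generators contracted through their squares):
(5/2*e1) R2 = -101/2*e1 + 11/12*e2 - 479/90*e3 - 17/3*e4 - 109/3*e5 - 155/6*e6 - 91/60*e123 - 3/2*e124 - 65/4*e125 - 25/2*e126 - 2/3*e134 + 1027/30*e135 + 179/6*e136 + 41*e145 + 35*e146 + 75/2*e156
(1/2*e2) R2 = -11/60*e1 - 101/10*e2 - 91/300*e3 - 3/10*e4 - 13/4*e5 - 5/2*e6 + 479/450*e123 + 17/15*e124 + 109/15*e125 + 31/6*e126 - 2/15*e234 + 1027/150*e235 + 179/30*e236 + 41/5*e245 + 7*e246 + 15/2*e256
(4/3*e4) R2 = 136/45*e1 + 4/5*e2 + 16/45*e3 - 404/15*e4 + 328/15*e5 + 56/3*e6 + 22/45*e124 - 1916/675*e134 + 872/45*e145 + 124/9*e146 - 182/225*e234 + 26/3*e245 + 20/3*e246 - 4108/225*e345 - 716/45*e346 + 20*e456
(7/6*e5) R2 = -763/45*e1 - 91/12*e2 + 7189/450*e3 + 287/15*e4 - 707/30*e5 - 35/2*e6 + 77/180*e125 - 3353/1350*e135 - 119/45*e145 + 217/18*e156 - 637/900*e235 - 7/10*e245 + 35/6*e256 - 14/45*e345 - 1253/90*e356 - 49/3*e456
(-2*e6) R2 = 62/3*e1 + 10*e2 - 358/15*e3 - 28*e4 - 30*e5 + 202/5*e6 - 11/15*e126 + 958/225*e136 + 68/15*e146 + 436/15*e156 + 91/75*e236 + 6/5*e246 + 13*e256 + 8/15*e346 - 2054/75*e356 - 164/5*e456
Summing the partial products and collecting blades:
Answer: -879/20*e1 - 179/30*e2 - 2369/180*e3 - 1253/30*e4 - 4277/60*e5 + 397/30*e6 - 407/900*e123 + 11/90*e124 - 77/9*e125 - 121/15*e126 - 2366/675*e134 + 21431/675*e135 + 15341/450*e136 + 866/15*e145 + 2399/45*e146 + 3538/45*e156 - 212/225*e234 + 221/36*e235 + 359/50*e236 + 97/6*e245 + 223/15*e246 + 79/3*e256 - 4178/225*e345 - 692/45*e346 - 18589/450*e356 - 437/15*e456


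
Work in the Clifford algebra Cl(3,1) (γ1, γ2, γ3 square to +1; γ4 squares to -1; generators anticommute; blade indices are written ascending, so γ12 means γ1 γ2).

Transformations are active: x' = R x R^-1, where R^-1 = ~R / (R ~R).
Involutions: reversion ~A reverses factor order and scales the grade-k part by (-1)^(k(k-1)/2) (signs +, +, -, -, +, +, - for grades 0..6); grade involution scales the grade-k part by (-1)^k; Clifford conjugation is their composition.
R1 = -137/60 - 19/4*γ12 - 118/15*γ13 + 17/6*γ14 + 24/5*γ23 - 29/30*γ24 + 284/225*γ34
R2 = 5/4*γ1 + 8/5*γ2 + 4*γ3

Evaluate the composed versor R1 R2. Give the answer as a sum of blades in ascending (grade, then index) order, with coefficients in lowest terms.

Distribute over the terms of R2 (each basis-blade product reordered to ascending indices, repeated generators contracted through their squares):
R1 (5/4*γ1) = -137/48*γ1 + 95/16*γ2 + 59/6*γ3 - 85/24*γ4 + 6*γ123 - 29/24*γ124 + 71/45*γ134
R1 (8/5*γ2) = -38/5*γ1 - 274/75*γ2 - 192/25*γ3 + 116/75*γ4 + 944/75*γ123 - 68/15*γ124 + 2272/1125*γ234
R1 (4*γ3) = -472/15*γ1 + 96/5*γ2 - 137/15*γ3 - 1136/225*γ4 - 19*γ123 - 34/3*γ134 + 58/15*γ234
Summing the partial products and collecting blades:
Answer: -10061/240*γ1 + 25781/1200*γ2 - 349/50*γ3 - 12679/1800*γ4 - 31/75*γ123 - 689/120*γ124 - 439/45*γ134 + 6622/1125*γ234


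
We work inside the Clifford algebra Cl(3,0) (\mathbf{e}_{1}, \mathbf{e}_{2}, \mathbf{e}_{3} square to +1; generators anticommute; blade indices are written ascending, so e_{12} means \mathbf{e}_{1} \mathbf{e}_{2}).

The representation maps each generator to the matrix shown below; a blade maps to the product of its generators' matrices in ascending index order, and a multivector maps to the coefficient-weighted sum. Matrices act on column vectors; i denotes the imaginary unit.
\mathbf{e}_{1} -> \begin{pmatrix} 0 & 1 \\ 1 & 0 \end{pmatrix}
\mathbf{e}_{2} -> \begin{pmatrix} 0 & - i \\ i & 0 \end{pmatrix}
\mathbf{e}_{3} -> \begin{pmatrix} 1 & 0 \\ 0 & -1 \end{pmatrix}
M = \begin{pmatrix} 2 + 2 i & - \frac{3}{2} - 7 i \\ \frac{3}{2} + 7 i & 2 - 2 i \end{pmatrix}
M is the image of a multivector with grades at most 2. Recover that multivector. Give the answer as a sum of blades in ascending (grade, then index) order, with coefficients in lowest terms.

Method: 1, rho(e_{1}), rho(e_{2}), rho(e_{3}) form a trace-orthogonal basis of the 2x2 complex matrices (tr(X Y) = 2 if X = Y, else 0), so M = m0*1 + m1*rho(e_{1}) + m2*rho(e_{2}) + m3*rho(e_{3}) with m0 = tr(M)/2 = 2, m1 = tr(M rho(e_{1}))/2 = 0, m2 = tr(M rho(e_{2}))/2 = 7 - \frac{3 i}{2}, m3 = tr(M rho(e_{3}))/2 = 2 i.
Multiplying table entries, the bivector images are rho(e_{12}) = i*rho(e_{3}), rho(e_{13}) = -i*rho(e_{2}), rho(e_{23}) = i*rho(e_{1}); with real blade coefficients the real parts of m0..m3 are the coefficients of 1, e_{1}, e_{2}, e_{3} and the imaginary parts give the bivectors (e_{23}: Im m1, e_{13}: -Im m2, e_{12}: Im m3).
Answer: 2 + 7 e_{2} + 2 e_{12} + \frac{3}{2} e_{13}


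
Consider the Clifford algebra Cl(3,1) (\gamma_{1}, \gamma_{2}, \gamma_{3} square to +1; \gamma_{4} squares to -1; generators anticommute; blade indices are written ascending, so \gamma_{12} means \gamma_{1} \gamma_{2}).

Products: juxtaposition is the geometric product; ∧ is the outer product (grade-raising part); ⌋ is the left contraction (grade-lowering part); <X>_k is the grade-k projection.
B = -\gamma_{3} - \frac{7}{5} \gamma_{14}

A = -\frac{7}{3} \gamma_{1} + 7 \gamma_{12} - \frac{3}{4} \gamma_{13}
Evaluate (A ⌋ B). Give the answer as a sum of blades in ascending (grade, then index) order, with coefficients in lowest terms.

step 1: \frac{49}{15} \gamma_{4}
Answer: \frac{49}{15} \gamma_{4}


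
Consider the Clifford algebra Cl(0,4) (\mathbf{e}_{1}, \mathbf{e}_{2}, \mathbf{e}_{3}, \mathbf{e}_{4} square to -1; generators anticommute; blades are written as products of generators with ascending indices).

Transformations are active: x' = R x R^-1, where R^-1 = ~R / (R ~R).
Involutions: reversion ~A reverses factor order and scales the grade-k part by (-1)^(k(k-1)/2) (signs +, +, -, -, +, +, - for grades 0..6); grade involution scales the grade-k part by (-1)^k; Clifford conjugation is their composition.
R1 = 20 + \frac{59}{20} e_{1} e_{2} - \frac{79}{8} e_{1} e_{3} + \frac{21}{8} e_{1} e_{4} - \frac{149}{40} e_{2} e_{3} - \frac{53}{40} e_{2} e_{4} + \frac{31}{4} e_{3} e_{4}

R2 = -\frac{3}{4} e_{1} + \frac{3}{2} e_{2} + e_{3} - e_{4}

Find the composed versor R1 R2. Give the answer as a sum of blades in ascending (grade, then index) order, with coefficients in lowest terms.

Distribute over the terms of R2 (each basis-blade product reordered to ascending indices, repeated generators contracted through their squares):
R1 (-\frac{3}{4} e_{1}) = -15 e_{1} - \frac{177}{80} e_{2} + \frac{237}{32} e_{3} - \frac{63}{32} e_{4} + \frac{447}{160} e_{1} e_{2} e_{3} + \frac{159}{160} e_{1} e_{2} e_{4} - \frac{93}{16} e_{1} e_{3} e_{4}
R1 (\frac{3}{2} e_{2}) = -\frac{177}{40} e_{1} + 30 e_{2} - \frac{447}{80} e_{3} - \frac{159}{80} e_{4} + \frac{237}{16} e_{1} e_{2} e_{3} - \frac{63}{16} e_{1} e_{2} e_{4} + \frac{93}{8} e_{2} e_{3} e_{4}
R1 (e_{3}) = \frac{79}{8} e_{1} + \frac{149}{40} e_{2} + 20 e_{3} + \frac{31}{4} e_{4} + \frac{59}{20} e_{1} e_{2} e_{3} - \frac{21}{8} e_{1} e_{3} e_{4} + \frac{53}{40} e_{2} e_{3} e_{4}
R1 (-e_{4}) = \frac{21}{8} e_{1} - \frac{53}{40} e_{2} + \frac{31}{4} e_{3} - 20 e_{4} - \frac{59}{20} e_{1} e_{2} e_{4} + \frac{79}{8} e_{1} e_{3} e_{4} + \frac{149}{40} e_{2} e_{3} e_{4}
Summing the partial products and collecting blades:
Answer: -\frac{277}{40} e_{1} + \frac{483}{16} e_{2} + \frac{4731}{160} e_{3} - \frac{2593}{160} e_{4} + \frac{3289}{160} e_{1} e_{2} e_{3} - \frac{943}{160} e_{1} e_{2} e_{4} + \frac{23}{16} e_{1} e_{3} e_{4} + \frac{667}{40} e_{2} e_{3} e_{4}


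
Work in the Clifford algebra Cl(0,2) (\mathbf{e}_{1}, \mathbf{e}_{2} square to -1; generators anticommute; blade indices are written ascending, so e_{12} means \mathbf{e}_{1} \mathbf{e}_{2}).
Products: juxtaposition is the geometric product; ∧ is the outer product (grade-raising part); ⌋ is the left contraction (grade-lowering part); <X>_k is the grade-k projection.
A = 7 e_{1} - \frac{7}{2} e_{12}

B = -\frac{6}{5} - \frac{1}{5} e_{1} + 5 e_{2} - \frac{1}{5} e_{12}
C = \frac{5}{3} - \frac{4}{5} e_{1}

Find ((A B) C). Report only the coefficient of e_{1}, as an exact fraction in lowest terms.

step 1: \frac{7}{10} + \frac{91}{10} e_{1} + \frac{21}{10} e_{2} + \frac{196}{5} e_{12}
step 2: \frac{1267}{150} + \frac{2191}{150} e_{1} - \frac{1393}{50} e_{2} + \frac{5026}{75} e_{12}
Answer: \frac{2191}{150}


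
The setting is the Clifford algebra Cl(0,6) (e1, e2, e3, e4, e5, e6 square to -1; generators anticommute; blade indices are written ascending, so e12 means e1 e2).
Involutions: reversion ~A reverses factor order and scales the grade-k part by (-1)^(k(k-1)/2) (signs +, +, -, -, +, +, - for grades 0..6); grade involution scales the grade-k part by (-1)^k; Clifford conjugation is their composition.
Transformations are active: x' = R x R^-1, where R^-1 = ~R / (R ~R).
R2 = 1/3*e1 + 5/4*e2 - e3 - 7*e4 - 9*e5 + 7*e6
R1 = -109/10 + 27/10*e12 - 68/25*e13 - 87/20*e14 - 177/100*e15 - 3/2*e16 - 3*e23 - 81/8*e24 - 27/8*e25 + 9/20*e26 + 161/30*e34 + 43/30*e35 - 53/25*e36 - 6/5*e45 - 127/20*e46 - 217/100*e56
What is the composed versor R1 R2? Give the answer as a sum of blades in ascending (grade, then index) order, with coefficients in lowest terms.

Distribute over the terms of R2 (each basis-blade product reordered to ascending indices, repeated generators contracted through their squares):
R1 (1/3*e1) = -109/30*e1 + 9/10*e2 - 68/75*e3 - 29/20*e4 - 59/100*e5 - 1/2*e6 - e123 - 27/8*e124 - 9/8*e125 + 3/20*e126 + 161/90*e134 + 43/90*e135 - 53/75*e136 - 2/5*e145 - 127/60*e146 - 217/300*e156
R1 (5/4*e2) = -27/8*e1 - 109/8*e2 - 15/4*e3 - 405/32*e4 - 135/32*e5 + 9/16*e6 + 17/5*e123 + 87/16*e124 + 177/80*e125 + 15/8*e126 + 161/24*e234 + 43/24*e235 - 53/20*e236 - 3/2*e245 - 127/16*e246 - 217/80*e256
R1 (-e3) = -68/25*e1 - 3*e2 + 109/10*e3 - 161/30*e4 - 43/30*e5 + 53/25*e6 - 27/10*e123 - 87/20*e134 - 177/100*e135 - 3/2*e136 - 81/8*e234 - 27/8*e235 + 9/20*e236 + 6/5*e345 + 127/20*e346 + 217/100*e356
R1 (-7*e4) = -609/20*e1 - 567/8*e2 + 1127/30*e3 + 763/10*e4 + 42/5*e5 + 889/20*e6 - 189/10*e124 + 476/25*e134 - 1239/100*e145 - 21/2*e146 + 21*e234 - 189/8*e245 + 63/20*e246 + 301/30*e345 - 371/25*e346 + 1519/100*e456
R1 (-9*e5) = -1593/100*e1 - 243/8*e2 + 129/10*e3 - 54/5*e4 + 981/10*e5 + 1953/100*e6 - 243/10*e125 + 612/25*e135 + 783/20*e145 - 27/2*e156 + 27*e235 + 729/8*e245 + 81/20*e256 - 483/10*e345 - 477/25*e356 - 1143/20*e456
R1 (7*e6) = 21/2*e1 - 63/20*e2 + 371/25*e3 + 889/20*e4 + 1519/100*e5 - 763/10*e6 + 189/10*e126 - 476/25*e136 - 609/20*e146 - 1239/100*e156 - 21*e236 - 567/8*e246 - 189/8*e256 + 1127/30*e346 + 301/30*e356 - 42/5*e456
Summing the partial products and collecting blades:
Answer: -5473/120*e1 - 961/8*e2 + 1431/20*e3 + 43429/480*e4 + 11083/96*e5 - 811/80*e6 - 3/10*e123 - 1347/80*e124 - 1857/80*e125 + 837/40*e126 + 14831/900*e134 + 20869/900*e135 - 3187/150*e136 + 659/25*e145 - 646/15*e146 - 1996/75*e156 + 211/12*e234 + 305/12*e235 - 116/5*e236 + 66*e245 - 6053/80*e246 - 1783/80*e256 - 556/15*e345 + 8723/300*e346 - 2063/300*e356 - 1259/25*e456


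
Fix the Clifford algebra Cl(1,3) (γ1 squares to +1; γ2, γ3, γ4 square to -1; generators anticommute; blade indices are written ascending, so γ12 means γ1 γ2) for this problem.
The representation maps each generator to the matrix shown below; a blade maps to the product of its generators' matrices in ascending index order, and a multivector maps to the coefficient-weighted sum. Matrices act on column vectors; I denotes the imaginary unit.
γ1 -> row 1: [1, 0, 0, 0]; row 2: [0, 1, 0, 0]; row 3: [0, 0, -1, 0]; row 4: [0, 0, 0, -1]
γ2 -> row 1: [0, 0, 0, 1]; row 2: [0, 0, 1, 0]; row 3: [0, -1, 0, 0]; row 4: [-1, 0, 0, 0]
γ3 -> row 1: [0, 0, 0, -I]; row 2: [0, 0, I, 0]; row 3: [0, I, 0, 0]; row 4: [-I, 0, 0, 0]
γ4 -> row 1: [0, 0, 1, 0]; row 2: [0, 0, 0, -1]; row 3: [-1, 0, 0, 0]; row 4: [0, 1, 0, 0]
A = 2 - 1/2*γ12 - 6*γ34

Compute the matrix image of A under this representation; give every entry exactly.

Bivector images (products of the table entries): rho(γ12) = rho(γ1)rho(γ2) = row 1: [0, 0, 0, 1]; row 2: [0, 0, 1, 0]; row 3: [0, 1, 0, 0]; row 4: [1, 0, 0, 0]; rho(γ34) = rho(γ3)rho(γ4) = row 1: [0, -I, 0, 0]; row 2: [-I, 0, 0, 0]; row 3: [0, 0, 0, -I]; row 4: [0, 0, -I, 0].
M = (2)*1 + (-1/2)*rho(γ12) + (-6)*rho(γ34), summed entrywise (1 is the identity matrix):
Answer: row 1: [2, 6*I, 0, -1/2]; row 2: [6*I, 2, -1/2, 0]; row 3: [0, -1/2, 2, 6*I]; row 4: [-1/2, 0, 6*I, 2]


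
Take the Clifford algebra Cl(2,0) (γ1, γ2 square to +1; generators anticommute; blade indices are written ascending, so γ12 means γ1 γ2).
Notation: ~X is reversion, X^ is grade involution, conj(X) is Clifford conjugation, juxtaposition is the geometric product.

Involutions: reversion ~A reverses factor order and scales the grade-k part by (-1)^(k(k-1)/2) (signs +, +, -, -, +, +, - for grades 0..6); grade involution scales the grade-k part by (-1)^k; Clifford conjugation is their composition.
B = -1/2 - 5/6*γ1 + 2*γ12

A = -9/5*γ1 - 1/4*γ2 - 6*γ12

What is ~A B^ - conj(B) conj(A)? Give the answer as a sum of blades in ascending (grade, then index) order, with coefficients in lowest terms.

first term: -27/2 + 7/5*γ1 - 339/40*γ2 - 67/24*γ12
second term: 27/2 - 7/5*γ1 + 339/40*γ2 - 67/24*γ12
Answer: -27 + 14/5*γ1 - 339/20*γ2


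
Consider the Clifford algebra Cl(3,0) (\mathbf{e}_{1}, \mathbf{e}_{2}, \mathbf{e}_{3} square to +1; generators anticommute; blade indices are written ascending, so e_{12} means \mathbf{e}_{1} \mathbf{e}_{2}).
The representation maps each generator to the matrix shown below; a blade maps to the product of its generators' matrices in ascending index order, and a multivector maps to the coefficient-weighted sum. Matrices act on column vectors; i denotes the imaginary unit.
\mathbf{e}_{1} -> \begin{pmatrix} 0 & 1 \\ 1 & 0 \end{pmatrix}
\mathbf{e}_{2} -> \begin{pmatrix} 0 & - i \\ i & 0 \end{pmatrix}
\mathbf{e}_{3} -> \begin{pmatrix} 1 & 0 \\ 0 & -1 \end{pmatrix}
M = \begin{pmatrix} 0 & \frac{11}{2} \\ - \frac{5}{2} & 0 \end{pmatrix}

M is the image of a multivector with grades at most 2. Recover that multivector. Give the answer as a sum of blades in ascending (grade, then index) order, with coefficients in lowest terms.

Method: 1, rho(e_{1}), rho(e_{2}), rho(e_{3}) form a trace-orthogonal basis of the 2x2 complex matrices (tr(X Y) = 2 if X = Y, else 0), so M = m0*1 + m1*rho(e_{1}) + m2*rho(e_{2}) + m3*rho(e_{3}) with m0 = tr(M)/2 = 0, m1 = tr(M rho(e_{1}))/2 = \frac{3}{2}, m2 = tr(M rho(e_{2}))/2 = 4 i, m3 = tr(M rho(e_{3}))/2 = 0.
Multiplying table entries, the bivector images are rho(e_{12}) = i*rho(e_{3}), rho(e_{13}) = -i*rho(e_{2}), rho(e_{23}) = i*rho(e_{1}); with real blade coefficients the real parts of m0..m3 are the coefficients of 1, e_{1}, e_{2}, e_{3} and the imaginary parts give the bivectors (e_{23}: Im m1, e_{13}: -Im m2, e_{12}: Im m3).
Answer: \frac{3}{2} e_{1} - 4 e_{13}


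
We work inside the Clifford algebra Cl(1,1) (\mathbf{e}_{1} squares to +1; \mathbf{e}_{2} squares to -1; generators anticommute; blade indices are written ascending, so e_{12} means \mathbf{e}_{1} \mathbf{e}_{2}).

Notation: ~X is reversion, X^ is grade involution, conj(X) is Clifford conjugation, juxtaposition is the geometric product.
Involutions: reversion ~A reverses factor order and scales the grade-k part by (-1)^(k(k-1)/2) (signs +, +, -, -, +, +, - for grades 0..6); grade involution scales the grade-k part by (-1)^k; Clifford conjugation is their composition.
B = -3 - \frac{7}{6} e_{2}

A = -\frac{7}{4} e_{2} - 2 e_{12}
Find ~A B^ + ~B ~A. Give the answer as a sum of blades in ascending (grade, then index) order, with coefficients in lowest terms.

first term: \frac{49}{24} - \frac{7}{3} e_{1} + \frac{21}{4} e_{2} - 6 e_{12}
second term: -\frac{49}{24} - \frac{7}{3} e_{1} + \frac{21}{4} e_{2} - 6 e_{12}
Answer: -\frac{14}{3} e_{1} + \frac{21}{2} e_{2} - 12 e_{12}


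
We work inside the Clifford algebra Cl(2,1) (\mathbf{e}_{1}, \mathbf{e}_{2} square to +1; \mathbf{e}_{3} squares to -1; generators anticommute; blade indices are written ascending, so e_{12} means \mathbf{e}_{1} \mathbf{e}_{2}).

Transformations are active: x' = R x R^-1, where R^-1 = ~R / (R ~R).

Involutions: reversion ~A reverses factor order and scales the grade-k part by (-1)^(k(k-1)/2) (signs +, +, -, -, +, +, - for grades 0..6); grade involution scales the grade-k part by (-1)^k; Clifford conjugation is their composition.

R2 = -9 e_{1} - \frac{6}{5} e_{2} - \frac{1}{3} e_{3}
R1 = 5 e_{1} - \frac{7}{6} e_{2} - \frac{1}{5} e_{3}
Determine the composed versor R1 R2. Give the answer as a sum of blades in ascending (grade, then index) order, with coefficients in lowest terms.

Distribute over the terms of R1 (each basis-blade product reordered to ascending indices, repeated generators contracted through their squares):
(5 e_{1}) R2 = -45 - 6 e_{12} - \frac{5}{3} e_{13}
(-\frac{7}{6} e_{2}) R2 = \frac{7}{5} - \frac{21}{2} e_{12} + \frac{7}{18} e_{23}
(-\frac{1}{5} e_{3}) R2 = -\frac{1}{15} - \frac{9}{5} e_{13} - \frac{6}{25} e_{23}
Summing the partial products and collecting blades:
Answer: -\frac{131}{3} - \frac{33}{2} e_{12} - \frac{52}{15} e_{13} + \frac{67}{450} e_{23}


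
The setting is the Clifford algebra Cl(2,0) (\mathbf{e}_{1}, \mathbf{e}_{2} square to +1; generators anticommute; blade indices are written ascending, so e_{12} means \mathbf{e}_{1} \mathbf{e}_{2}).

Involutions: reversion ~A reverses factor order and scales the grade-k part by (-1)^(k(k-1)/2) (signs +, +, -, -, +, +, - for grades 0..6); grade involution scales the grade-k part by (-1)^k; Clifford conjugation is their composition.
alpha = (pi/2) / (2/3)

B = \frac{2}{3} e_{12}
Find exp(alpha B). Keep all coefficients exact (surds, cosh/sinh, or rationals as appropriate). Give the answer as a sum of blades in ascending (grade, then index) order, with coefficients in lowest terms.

B^2 = (\frac{2}{3})^2*(e_{12})^2 = \frac{4}{9}*(-1) = -\frac{4}{9} (a basis 2-blade squares to minus the product of its generators' squares).
B^2 = -\frac{4}{9} — B^2 < 0, so the exponential closes trigonometrically: l = \frac{2}{3}, alpha*l = \frac{\pi}{2}, so exp(alpha B) = cos(\frac{\pi}{2}) + (sin(\frac{\pi}{2})/(\frac{2}{3}))*B = 0 + (\frac{3}{2})*B.
Answer: e_{12}


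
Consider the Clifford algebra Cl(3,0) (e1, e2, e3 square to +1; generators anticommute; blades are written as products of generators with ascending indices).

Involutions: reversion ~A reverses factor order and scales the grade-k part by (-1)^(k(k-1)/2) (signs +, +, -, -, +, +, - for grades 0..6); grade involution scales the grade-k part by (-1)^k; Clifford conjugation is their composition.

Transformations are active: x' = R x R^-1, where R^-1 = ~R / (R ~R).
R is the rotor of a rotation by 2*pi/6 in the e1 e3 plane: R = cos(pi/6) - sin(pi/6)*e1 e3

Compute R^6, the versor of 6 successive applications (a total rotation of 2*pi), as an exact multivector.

Rotor phase runs at HALF the rotation angle; powers of one rotor simply add phase, so after 6 steps in e1 e3 the phase is 6*pi/6 = pi and R^6 = cos(pi) - sin(pi)*e1 e3.
cos(pi) = -1 and sin(pi) = 0, so R^6 = -1. The total rotation 2*pi is 1 full turn, so every vector returns to itself, yet the rotor is -1, on the OTHER sheet of the double cover (an odd number of 2*pi turns).
Answer: -1


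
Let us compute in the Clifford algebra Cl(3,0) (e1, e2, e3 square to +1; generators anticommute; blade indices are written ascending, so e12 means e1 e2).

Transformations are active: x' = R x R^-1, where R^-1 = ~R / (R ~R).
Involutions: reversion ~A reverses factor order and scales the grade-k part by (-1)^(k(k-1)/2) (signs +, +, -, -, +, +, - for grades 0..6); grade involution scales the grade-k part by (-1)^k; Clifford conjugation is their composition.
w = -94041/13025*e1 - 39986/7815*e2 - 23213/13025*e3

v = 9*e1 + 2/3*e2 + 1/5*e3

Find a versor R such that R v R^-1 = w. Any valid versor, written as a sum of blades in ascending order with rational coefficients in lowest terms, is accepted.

Key observation: q(v) = q(w) = 18334/225 (sandwiches preserve the norm), so R = v + w = 23184/13025*e1 - 11592/2605*e2 - 20608/13025*e3 works whenever it is invertible — the component of v along it is kept and (v - w)/2 reverses, sending v to w.
Answer: 23184/13025*e1 - 11592/2605*e2 - 20608/13025*e3


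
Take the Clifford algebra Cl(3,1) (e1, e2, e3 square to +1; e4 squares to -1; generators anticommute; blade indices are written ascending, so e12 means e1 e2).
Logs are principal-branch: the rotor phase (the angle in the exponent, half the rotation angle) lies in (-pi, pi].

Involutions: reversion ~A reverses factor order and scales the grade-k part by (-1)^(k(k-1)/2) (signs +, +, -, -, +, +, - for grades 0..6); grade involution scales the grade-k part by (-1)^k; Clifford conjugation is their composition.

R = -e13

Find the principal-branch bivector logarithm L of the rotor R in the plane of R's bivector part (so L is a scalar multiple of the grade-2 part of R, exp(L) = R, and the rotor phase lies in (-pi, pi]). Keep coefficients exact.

The scalar part of R is 0, so the principal-branch rotor phase is pinned; divide the bivector part by its sine to get the unit plane — L is the phase times that plane.
Concretely: cos(phase) = 0 gives phase = ±pi/2, and since phase/sin(phase) is even the sign is immaterial: L = (phase/sin(phase)) * <R>_2 = (pi/2) * <R>_2.
Answer: -pi/2*e13


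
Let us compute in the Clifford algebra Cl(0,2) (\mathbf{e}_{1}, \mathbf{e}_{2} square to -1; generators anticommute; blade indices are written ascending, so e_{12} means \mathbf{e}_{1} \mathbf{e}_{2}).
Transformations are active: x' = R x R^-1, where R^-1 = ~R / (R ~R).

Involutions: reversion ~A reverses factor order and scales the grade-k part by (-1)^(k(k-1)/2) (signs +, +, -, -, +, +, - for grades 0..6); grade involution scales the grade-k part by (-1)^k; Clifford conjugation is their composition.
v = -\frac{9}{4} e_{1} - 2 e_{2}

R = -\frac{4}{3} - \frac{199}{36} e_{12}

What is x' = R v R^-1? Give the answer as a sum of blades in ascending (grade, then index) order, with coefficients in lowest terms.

~R = -\frac{4}{3} + \frac{199}{36} e_{12}, and R ~R = \frac{41905}{1296}, so R^-1 = ~R / (\frac{41905}{1296}).
R v = -\frac{145}{18} e_{1} + \frac{725}{48} e_{2}
Answer: \frac{3369}{1156} e_{1} + \frac{218}{289} e_{2}


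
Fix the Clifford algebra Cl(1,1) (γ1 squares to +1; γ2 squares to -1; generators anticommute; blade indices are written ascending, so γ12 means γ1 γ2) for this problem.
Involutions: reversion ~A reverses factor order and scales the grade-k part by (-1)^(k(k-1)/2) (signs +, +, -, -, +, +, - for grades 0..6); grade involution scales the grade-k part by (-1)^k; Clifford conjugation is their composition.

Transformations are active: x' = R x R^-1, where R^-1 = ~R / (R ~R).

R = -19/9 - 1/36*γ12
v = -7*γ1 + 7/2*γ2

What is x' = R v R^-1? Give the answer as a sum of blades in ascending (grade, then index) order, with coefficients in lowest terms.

~R = -19/9 + 1/36*γ12, and R ~R = 1925/432, so R^-1 = ~R / (1925/432).
R v = 119/8*γ1 - 91/12*γ2
Answer: -1951/275*γ1 + 2027/550*γ2


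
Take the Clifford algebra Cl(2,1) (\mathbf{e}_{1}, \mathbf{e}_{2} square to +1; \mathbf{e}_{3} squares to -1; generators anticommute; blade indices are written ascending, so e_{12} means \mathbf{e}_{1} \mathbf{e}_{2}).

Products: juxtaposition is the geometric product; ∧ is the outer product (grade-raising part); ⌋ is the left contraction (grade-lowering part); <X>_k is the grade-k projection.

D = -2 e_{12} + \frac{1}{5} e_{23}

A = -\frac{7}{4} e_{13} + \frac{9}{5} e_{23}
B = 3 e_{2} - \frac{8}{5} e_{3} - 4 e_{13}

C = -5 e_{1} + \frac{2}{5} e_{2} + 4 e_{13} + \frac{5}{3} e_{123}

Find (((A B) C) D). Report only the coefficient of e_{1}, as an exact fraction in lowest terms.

step 1: 7 - \frac{14}{5} e_{1} + \frac{72}{25} e_{2} - \frac{27}{5} e_{3} + \frac{36}{5} e_{12} + \frac{21}{4} e_{123}
step 2: \frac{11951}{500} - \frac{1343}{25} e_{1} + \frac{89}{5} e_{2} - \frac{116}{5} e_{3} + \frac{557}{25} e_{12} - \frac{59}{10} e_{13} - \frac{17267}{300} e_{23} + \frac{11}{75} e_{123}
step 3: \frac{49573}{1500} + \frac{13361}{375} e_{1} + \frac{514}{5} e_{2} + \frac{289}{75} e_{3} - \frac{6123}{125} e_{12} - \frac{82993}{750} e_{13} + \frac{41451}{2500} e_{23} + \frac{4457}{125} e_{123}
Answer: \frac{13361}{375}


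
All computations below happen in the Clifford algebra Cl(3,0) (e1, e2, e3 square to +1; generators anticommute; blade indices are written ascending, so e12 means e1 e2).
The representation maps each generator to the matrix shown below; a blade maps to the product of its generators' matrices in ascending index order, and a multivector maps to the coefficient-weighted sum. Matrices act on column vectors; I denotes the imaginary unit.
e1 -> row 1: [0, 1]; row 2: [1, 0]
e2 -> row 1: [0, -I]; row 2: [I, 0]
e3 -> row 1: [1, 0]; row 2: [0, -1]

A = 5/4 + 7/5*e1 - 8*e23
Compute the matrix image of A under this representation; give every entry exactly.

Bivector images (products of the table entries): rho(e23) = rho(e2)rho(e3) = row 1: [0, I]; row 2: [I, 0].
M = (5/4)*1 + (7/5)*rho(e1) + (-8)*rho(e23), summed entrywise (1 is the identity matrix):
Answer: row 1: [5/4, 7/5 - 8*I]; row 2: [7/5 - 8*I, 5/4]


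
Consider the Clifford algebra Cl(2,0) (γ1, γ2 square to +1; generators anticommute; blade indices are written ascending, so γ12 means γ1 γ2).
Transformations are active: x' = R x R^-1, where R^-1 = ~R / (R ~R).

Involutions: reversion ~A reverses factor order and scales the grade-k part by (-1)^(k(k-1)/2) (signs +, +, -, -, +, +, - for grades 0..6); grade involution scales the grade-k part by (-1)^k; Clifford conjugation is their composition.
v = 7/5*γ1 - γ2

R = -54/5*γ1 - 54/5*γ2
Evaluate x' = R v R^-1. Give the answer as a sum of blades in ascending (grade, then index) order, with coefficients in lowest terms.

~R = -54/5*γ1 - 54/5*γ2, and R ~R = 5832/25, so R^-1 = ~R / (5832/25).
R v = -108/25 + 648/25*γ12
Answer: -γ1 + 7/5*γ2


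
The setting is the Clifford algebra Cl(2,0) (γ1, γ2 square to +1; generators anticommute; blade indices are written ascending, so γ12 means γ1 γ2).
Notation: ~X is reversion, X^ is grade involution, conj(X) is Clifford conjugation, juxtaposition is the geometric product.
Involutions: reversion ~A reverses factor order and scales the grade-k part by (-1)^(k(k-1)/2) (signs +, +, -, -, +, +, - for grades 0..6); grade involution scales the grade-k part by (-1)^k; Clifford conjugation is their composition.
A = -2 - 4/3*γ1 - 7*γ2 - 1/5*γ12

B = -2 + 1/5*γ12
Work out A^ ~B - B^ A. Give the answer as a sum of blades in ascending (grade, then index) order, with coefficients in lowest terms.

first term: 99/25 - 19/15*γ1 - 214/15*γ2 + 4/5*γ12
second term: 101/25 + 19/15*γ1 + 214/15*γ2
Answer: -2/25 - 38/15*γ1 - 428/15*γ2 + 4/5*γ12


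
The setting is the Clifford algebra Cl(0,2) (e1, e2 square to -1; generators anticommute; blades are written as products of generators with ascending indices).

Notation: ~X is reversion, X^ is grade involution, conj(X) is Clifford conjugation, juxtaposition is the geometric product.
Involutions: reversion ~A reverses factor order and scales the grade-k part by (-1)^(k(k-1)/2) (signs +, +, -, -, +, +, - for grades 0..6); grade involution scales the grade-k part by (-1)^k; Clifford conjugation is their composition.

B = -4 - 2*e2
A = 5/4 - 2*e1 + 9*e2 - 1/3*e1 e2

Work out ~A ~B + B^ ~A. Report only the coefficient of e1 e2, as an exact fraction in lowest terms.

first term: 13 + 26/3*e1 - 77/2*e2 + 8/3*e1 e2
second term: -23 + 26/3*e1 - 67/2*e2 + 8/3*e1 e2
Answer: 16/3


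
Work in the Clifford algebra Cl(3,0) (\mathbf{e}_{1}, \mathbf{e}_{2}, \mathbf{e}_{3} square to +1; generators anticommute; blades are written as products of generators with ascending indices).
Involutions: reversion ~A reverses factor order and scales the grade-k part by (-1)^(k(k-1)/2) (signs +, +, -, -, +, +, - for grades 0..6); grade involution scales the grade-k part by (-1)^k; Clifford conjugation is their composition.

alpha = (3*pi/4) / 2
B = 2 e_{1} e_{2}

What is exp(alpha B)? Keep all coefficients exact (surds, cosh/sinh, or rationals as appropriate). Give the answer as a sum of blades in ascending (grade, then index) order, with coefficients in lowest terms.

B^2 = (2)^2*(e_{1} e_{2})^2 = 4*(-1) = -4 (a basis 2-blade squares to minus the product of its generators' squares).
B^2 = -4 — circular case — the even/odd split gives cos and sin: l = 2, alpha*l = \frac{3 \pi}{4}, so exp(alpha B) = cos(\frac{3 \pi}{4}) + (sin(\frac{3 \pi}{4})/2)*B = - \frac{\sqrt{2}}{2} + (\frac{\sqrt{2}}{4})*B.
Answer: - \frac{\sqrt{2}}{2} + \frac{\sqrt{2}}{2} e_{1} e_{2}


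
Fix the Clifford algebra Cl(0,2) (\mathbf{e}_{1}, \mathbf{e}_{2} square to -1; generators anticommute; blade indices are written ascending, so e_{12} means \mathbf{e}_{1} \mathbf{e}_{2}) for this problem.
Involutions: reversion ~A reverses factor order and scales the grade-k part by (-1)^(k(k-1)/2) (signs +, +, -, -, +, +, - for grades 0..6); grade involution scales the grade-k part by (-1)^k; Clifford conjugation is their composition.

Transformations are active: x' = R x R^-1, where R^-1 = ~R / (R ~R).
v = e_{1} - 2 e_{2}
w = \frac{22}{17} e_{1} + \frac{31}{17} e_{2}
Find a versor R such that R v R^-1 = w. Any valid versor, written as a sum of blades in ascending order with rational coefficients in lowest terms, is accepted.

Construction: equal norms (both -5) license R = v + w = \frac{39}{17} e_{1} - \frac{3}{17} e_{2} — nothing changes along that direction, while (v - w)/2 changes sign, so v maps onto w.
Answer: \frac{39}{17} e_{1} - \frac{3}{17} e_{2}


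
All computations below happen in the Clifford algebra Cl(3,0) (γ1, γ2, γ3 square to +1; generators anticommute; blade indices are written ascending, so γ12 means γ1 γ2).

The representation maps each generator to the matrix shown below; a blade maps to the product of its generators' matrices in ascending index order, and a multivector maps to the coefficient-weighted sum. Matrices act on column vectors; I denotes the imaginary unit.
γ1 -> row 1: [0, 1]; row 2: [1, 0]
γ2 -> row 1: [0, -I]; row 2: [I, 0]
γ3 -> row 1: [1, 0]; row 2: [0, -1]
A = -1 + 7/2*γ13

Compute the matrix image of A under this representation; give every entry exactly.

Bivector images (products of the table entries): rho(γ13) = rho(γ1)rho(γ3) = row 1: [0, -1]; row 2: [1, 0].
M = (-1)*1 + (7/2)*rho(γ13), summed entrywise (1 is the identity matrix):
Answer: row 1: [-1, -7/2]; row 2: [7/2, -1]


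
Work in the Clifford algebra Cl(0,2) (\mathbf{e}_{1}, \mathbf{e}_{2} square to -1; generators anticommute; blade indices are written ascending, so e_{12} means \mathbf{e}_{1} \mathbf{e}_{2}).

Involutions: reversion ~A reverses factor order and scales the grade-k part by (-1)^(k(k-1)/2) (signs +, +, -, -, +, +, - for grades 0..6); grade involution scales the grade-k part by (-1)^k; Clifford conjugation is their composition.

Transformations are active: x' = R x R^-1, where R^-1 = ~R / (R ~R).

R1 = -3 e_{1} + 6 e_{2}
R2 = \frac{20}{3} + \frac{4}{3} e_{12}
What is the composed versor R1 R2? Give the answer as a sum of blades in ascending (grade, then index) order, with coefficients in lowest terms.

Distribute over the terms of R1 (each basis-blade product reordered to ascending indices, repeated generators contracted through their squares):
(-3 e_{1}) R2 = -20 e_{1} + 4 e_{2}
(6 e_{2}) R2 = 8 e_{1} + 40 e_{2}
Summing the partial products and collecting blades:
Answer: -12 e_{1} + 44 e_{2}


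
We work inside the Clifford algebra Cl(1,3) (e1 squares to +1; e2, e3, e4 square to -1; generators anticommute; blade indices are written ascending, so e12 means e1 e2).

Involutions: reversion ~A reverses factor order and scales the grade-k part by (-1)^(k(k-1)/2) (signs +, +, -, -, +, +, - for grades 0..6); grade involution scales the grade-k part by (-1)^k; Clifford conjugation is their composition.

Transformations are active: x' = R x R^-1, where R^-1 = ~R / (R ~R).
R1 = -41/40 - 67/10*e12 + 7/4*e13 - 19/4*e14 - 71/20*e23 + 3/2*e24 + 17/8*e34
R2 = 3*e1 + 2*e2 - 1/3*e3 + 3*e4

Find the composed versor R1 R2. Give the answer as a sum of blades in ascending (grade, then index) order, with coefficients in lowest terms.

Distribute over the terms of R2 (each basis-blade product reordered to ascending indices, repeated generators contracted through their squares):
R1 (3*e1) = -123/40*e1 + 201/10*e2 - 21/4*e3 + 57/4*e4 - 213/20*e123 + 9/2*e124 + 51/8*e134
R1 (2*e2) = 67/5*e1 - 41/20*e2 - 71/10*e3 + 3*e4 - 7/2*e123 + 19/2*e124 + 17/4*e234
R1 (-1/3*e3) = 7/12*e1 - 71/60*e2 + 41/120*e3 - 17/24*e4 + 67/30*e123 - 19/12*e134 + 1/2*e234
R1 (3*e4) = 57/4*e1 - 9/2*e2 - 51/8*e3 - 123/40*e4 - 201/10*e124 + 21/4*e134 - 213/20*e234
Summing the partial products and collecting blades:
Answer: 3019/120*e1 + 371/30*e2 - 1103/60*e3 + 202/15*e4 - 143/12*e123 - 61/10*e124 + 241/24*e134 - 59/10*e234


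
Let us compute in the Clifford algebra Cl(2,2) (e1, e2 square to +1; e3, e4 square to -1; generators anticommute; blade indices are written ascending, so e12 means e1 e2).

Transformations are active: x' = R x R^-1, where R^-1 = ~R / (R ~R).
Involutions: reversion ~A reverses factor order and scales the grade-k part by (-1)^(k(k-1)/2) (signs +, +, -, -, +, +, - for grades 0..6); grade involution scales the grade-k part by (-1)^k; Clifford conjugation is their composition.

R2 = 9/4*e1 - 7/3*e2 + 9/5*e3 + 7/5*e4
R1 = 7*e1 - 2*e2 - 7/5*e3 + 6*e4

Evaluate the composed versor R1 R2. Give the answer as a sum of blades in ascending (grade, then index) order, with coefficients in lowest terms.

Distribute over the terms of R1 (each basis-blade product reordered to ascending indices, repeated generators contracted through their squares):
(7*e1) R2 = 63/4 - 49/3*e12 + 63/5*e13 + 49/5*e14
(-2*e2) R2 = 14/3 + 9/2*e12 - 18/5*e23 - 14/5*e24
(-7/5*e3) R2 = 63/25 + 63/20*e13 - 49/15*e23 - 49/25*e34
(6*e4) R2 = -42/5 - 27/2*e14 + 14*e24 - 54/5*e34
Summing the partial products and collecting blades:
Answer: 4361/300 - 71/6*e12 + 63/4*e13 - 37/10*e14 - 103/15*e23 + 56/5*e24 - 319/25*e34


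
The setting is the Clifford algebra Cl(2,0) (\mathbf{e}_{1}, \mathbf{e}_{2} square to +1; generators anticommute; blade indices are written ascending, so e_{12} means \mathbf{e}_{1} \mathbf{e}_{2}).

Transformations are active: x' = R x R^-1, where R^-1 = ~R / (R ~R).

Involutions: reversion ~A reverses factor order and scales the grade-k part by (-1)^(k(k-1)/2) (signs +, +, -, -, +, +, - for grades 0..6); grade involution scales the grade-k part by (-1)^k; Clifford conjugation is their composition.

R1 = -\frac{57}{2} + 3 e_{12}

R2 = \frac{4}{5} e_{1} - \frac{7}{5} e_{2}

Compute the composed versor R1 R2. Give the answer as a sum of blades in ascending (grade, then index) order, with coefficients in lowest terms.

Distribute over the terms of R1 (each basis-blade product reordered to ascending indices, repeated generators contracted through their squares):
(-\frac{57}{2}) R2 = -\frac{114}{5} e_{1} + \frac{399}{10} e_{2}
(3 e_{12}) R2 = -\frac{21}{5} e_{1} - \frac{12}{5} e_{2}
Summing the partial products and collecting blades:
Answer: -27 e_{1} + \frac{75}{2} e_{2}
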